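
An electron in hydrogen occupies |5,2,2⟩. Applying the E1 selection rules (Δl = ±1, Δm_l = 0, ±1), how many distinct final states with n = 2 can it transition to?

E1 requires Δl = ±1, so l_f ∈ {1, 3}; with 0 ≤ l_f ≤ n_f−1 = 1, the allowed l_f values are {1}.
For l_f = 1: m_f ∈ {m_i−1, m_i, m_i+1} ∩ [−1, 1] = {1} → 1 state.
Total: 1.

1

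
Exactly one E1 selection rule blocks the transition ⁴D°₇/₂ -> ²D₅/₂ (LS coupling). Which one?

the ΔS = 0 rule

Reading off the term symbols: S 3/2→1/2, L 2→2, J 7/2→5/2, parity odd→even.
ΔL = 0, ±1 (not L=0↔0): L: 2 → 2, ΔL = +0 — satisfied.
ΔJ = 0, ±1 (not J=0↔0): J: 7/2 → 5/2, ΔJ = -1 — satisfied.
ΔS = 0: S: 3/2 → 1/2 — violated.
Parity must change: odd → even — satisfied.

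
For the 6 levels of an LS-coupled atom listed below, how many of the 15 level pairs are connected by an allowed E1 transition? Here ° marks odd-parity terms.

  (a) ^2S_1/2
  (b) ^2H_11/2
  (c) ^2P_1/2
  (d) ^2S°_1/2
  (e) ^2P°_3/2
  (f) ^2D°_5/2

3

(a)–(b): forbidden (parity, ΔL, ΔJ).
(a)–(c): forbidden (parity).
(a)–(d): forbidden (ΔL).
(a)–(e): allowed.
(a)–(f): forbidden (ΔL, ΔJ).
(b)–(c): forbidden (parity, ΔL, ΔJ).
(b)–(d): forbidden (ΔL, ΔJ).
(b)–(e): forbidden (ΔL, ΔJ).
(b)–(f): forbidden (ΔL, ΔJ).
(c)–(d): allowed.
(c)–(e): allowed.
(c)–(f): forbidden (ΔJ).
(d)–(e): forbidden (parity).
(d)–(f): forbidden (parity, ΔL, ΔJ).
(e)–(f): forbidden (parity).
Allowed pairs: 3 of 15.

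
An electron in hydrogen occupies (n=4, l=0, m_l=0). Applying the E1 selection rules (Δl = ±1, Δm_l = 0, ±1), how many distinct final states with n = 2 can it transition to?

3

E1 requires Δl = ±1, so l_f ∈ {-1, 1}; with 0 ≤ l_f ≤ n_f−1 = 1, the allowed l_f values are {1}.
For l_f = 1: m_f ∈ {m_i−1, m_i, m_i+1} ∩ [−1, 1] = {-1, 0, 1} → 3 states.
Total: 3.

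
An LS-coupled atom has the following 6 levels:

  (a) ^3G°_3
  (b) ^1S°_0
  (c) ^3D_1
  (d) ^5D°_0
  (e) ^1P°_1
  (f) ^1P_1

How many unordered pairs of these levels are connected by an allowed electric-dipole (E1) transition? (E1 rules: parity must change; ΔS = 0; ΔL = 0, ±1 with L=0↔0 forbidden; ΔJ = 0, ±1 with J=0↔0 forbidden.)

(a)–(b): forbidden (parity, ΔS, ΔL, ΔJ).
(a)–(c): forbidden (ΔL, ΔJ).
(a)–(d): forbidden (parity, ΔS, ΔL, ΔJ).
(a)–(e): forbidden (parity, ΔS, ΔL, ΔJ).
(a)–(f): forbidden (ΔS, ΔL, ΔJ).
(b)–(c): forbidden (ΔS, ΔL).
(b)–(d): forbidden (parity, ΔS, ΔL, ΔJ).
(b)–(e): forbidden (parity).
(b)–(f): allowed.
(c)–(d): forbidden (ΔS).
(c)–(e): forbidden (ΔS).
(c)–(f): forbidden (parity, ΔS).
(d)–(e): forbidden (parity, ΔS).
(d)–(f): forbidden (ΔS).
(e)–(f): allowed.
Allowed pairs: 2 of 15.

2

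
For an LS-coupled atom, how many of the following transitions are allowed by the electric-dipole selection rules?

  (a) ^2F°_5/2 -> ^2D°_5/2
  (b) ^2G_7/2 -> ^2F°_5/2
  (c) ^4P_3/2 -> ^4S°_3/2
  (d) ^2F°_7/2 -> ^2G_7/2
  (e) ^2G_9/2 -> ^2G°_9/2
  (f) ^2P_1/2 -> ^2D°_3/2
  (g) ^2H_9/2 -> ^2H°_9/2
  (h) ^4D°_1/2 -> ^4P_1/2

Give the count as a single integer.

7

(a) forbidden (parity fails)
(b) allowed
(c) allowed
(d) allowed
(e) allowed
(f) allowed
(g) allowed
(h) allowed
Total allowed: 7 of 8.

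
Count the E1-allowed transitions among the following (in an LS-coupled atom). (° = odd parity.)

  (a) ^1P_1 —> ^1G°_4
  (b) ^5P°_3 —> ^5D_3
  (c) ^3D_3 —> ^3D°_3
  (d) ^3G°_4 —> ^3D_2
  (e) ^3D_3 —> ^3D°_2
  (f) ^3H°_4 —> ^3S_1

3

(a) forbidden (ΔL, ΔJ fail)
(b) allowed
(c) allowed
(d) forbidden (ΔL, ΔJ fail)
(e) allowed
(f) forbidden (ΔL, ΔJ fail)
Total allowed: 3 of 6.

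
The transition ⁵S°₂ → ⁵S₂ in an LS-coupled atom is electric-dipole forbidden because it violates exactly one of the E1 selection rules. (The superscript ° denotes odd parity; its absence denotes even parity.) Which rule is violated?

the L=0 ↔ L=0 exclusion

Reading off the term symbols: S 2→2, L 0→0, J 2→2, parity odd→even.
Parity must change: odd → even — passes.
ΔS = 0: S: 2 → 2 — passes.
ΔL = 0, ±1 (not L=0↔0): L: 0 → 0, ΔL = +0 — fails.
ΔJ = 0, ±1 (not J=0↔0): J: 2 → 2, ΔJ = +0 — passes.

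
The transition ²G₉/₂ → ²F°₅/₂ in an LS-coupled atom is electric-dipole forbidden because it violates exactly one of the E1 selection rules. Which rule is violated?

Parity must change: even → odd — satisfied.
ΔS = 0: S: 1/2 → 1/2 — satisfied.
ΔL = 0, ±1 (not L=0↔0): L: 4 → 3, ΔL = -1 — satisfied.
ΔJ = 0, ±1 (not J=0↔0): J: 9/2 → 5/2, ΔJ = -2 — violated.

the ΔJ = 0, ±1 rule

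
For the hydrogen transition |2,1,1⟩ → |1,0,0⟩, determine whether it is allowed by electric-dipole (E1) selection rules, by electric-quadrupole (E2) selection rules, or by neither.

E1

Δl = 0 − 1 = -1; l_i + l_f = 1.
Δm_l = -1.
E1 (Δl = ±1, |Δm_l| ≤ 1): satisfied.
E2 (Δl = 0,±2, l_i+l_f ≥ 2, |Δm_l| ≤ 2): not satisfied.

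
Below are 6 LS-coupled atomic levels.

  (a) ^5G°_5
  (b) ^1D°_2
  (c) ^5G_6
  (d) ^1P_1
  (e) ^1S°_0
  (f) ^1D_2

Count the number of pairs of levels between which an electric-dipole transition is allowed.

(a)–(b): forbidden (parity, ΔS, ΔL, ΔJ).
(a)–(c): allowed.
(a)–(d): forbidden (ΔS, ΔL, ΔJ).
(a)–(e): forbidden (parity, ΔS, ΔL, ΔJ).
(a)–(f): forbidden (ΔS, ΔL, ΔJ).
(b)–(c): forbidden (ΔS, ΔL, ΔJ).
(b)–(d): allowed.
(b)–(e): forbidden (parity, ΔL, ΔJ).
(b)–(f): allowed.
(c)–(d): forbidden (parity, ΔS, ΔL, ΔJ).
(c)–(e): forbidden (ΔS, ΔL, ΔJ).
(c)–(f): forbidden (parity, ΔS, ΔL, ΔJ).
(d)–(e): allowed.
(d)–(f): forbidden (parity).
(e)–(f): forbidden (ΔL, ΔJ).
Allowed pairs: 4 of 15.

4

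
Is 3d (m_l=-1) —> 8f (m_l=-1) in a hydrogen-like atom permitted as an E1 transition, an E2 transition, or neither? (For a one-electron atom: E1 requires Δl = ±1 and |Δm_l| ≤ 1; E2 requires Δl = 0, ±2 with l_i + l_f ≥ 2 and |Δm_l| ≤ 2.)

E1

Δl = 3 − 2 = +1; l_i + l_f = 5.
Δm_l = +0.
E1 (Δl = ±1, |Δm_l| ≤ 1): satisfied.
E2 (Δl = 0,±2, l_i+l_f ≥ 2, |Δm_l| ≤ 2): not satisfied.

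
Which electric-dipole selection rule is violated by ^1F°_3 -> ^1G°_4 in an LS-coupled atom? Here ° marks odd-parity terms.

Initial level: S=0, L=3, J=3, parity odd. Final level: S=0, L=4, J=4, parity odd.
Parity must change: odd → odd — fails.
ΔS = 0: S: 0 → 0 — ok.
ΔL = 0, ±1 (not L=0↔0): L: 3 → 4, ΔL = +1 — ok.
ΔJ = 0, ±1 (not J=0↔0): J: 3 → 4, ΔJ = +1 — ok.

parity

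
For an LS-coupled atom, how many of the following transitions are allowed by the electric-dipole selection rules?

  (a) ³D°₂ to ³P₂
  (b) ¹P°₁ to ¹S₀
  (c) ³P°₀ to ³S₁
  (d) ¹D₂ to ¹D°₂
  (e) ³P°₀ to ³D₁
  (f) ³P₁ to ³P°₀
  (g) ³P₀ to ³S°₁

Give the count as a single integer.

7

(a) allowed
(b) allowed
(c) allowed
(d) allowed
(e) allowed
(f) allowed
(g) allowed
Total allowed: 7 of 7.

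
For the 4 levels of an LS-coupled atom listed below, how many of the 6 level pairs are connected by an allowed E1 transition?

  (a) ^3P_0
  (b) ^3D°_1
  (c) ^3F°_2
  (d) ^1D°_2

1

(a)–(b): allowed.
(a)–(c): forbidden (ΔL, ΔJ).
(a)–(d): forbidden (ΔS, ΔJ).
(b)–(c): forbidden (parity).
(b)–(d): forbidden (parity, ΔS).
(c)–(d): forbidden (parity, ΔS).
Allowed pairs: 1 of 6.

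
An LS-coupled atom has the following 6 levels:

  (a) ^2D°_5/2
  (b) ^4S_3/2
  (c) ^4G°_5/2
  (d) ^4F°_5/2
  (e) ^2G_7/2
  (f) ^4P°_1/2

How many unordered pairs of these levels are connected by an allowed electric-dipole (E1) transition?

(a)–(b): forbidden (ΔS, ΔL).
(a)–(c): forbidden (parity, ΔS, ΔL).
(a)–(d): forbidden (parity, ΔS).
(a)–(e): forbidden (ΔL).
(a)–(f): forbidden (parity, ΔS, ΔJ).
(b)–(c): forbidden (ΔL).
(b)–(d): forbidden (ΔL).
(b)–(e): forbidden (parity, ΔS, ΔL, ΔJ).
(b)–(f): allowed.
(c)–(d): forbidden (parity).
(c)–(e): forbidden (ΔS).
(c)–(f): forbidden (parity, ΔL, ΔJ).
(d)–(e): forbidden (ΔS).
(d)–(f): forbidden (parity, ΔL, ΔJ).
(e)–(f): forbidden (ΔS, ΔL, ΔJ).
Allowed pairs: 1 of 15.

1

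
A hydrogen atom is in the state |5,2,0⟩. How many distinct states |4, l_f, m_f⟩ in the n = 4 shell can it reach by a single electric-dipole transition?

E1 requires Δl = ±1, so l_f ∈ {1, 3}; with 0 ≤ l_f ≤ n_f−1 = 3, the allowed l_f values are {1, 3}.
For l_f = 1: m_f ∈ {m_i−1, m_i, m_i+1} ∩ [−1, 1] = {-1, 0, 1} → 3 states.
For l_f = 3: m_f ∈ {m_i−1, m_i, m_i+1} ∩ [−3, 3] = {-1, 0, 1} → 3 states.
Total: 6.

6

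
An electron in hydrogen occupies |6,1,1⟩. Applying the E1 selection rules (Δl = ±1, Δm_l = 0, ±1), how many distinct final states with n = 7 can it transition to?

4

E1 requires Δl = ±1, so l_f ∈ {0, 2}; with 0 ≤ l_f ≤ n_f−1 = 6, the allowed l_f values are {0, 2}.
For l_f = 0: m_f ∈ {m_i−1, m_i, m_i+1} ∩ [−0, 0] = {0} → 1 state.
For l_f = 2: m_f ∈ {m_i−1, m_i, m_i+1} ∩ [−2, 2] = {0, 1, 2} → 3 states.
Total: 4.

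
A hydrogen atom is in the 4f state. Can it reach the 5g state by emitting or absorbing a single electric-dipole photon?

l: 3 → 4 (Δl = +1). Δl = ±1 satisfied.
All E1 selection rules are satisfied.

allowed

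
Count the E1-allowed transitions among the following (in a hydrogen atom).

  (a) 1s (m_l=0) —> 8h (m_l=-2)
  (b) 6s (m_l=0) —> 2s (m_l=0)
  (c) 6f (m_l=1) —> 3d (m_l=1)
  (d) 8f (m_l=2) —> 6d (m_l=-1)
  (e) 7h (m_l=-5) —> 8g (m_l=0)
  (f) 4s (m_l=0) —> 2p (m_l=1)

2

(a) forbidden — Δl = +5 (E1 requires Δl = ±1); Δm_l = -2 (E1 requires Δm_l = 0, ±1)
(b) forbidden — Δl = +0 (E1 requires Δl = ±1)
(c) allowed
(d) forbidden — Δm_l = -3 (E1 requires Δm_l = 0, ±1)
(e) forbidden — Δm_l = +5 (E1 requires Δm_l = 0, ±1)
(f) allowed
Total allowed: 2 of 6.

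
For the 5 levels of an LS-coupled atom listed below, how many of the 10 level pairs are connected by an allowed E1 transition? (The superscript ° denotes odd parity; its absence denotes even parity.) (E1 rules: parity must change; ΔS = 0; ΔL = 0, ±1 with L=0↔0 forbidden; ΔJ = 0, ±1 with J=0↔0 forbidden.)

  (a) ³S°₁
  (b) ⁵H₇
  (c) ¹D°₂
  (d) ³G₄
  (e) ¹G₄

(a)–(b): forbidden (ΔS, ΔL, ΔJ).
(a)–(c): forbidden (parity, ΔS, ΔL).
(a)–(d): forbidden (ΔL, ΔJ).
(a)–(e): forbidden (ΔS, ΔL, ΔJ).
(b)–(c): forbidden (ΔS, ΔL, ΔJ).
(b)–(d): forbidden (parity, ΔS, ΔJ).
(b)–(e): forbidden (parity, ΔS, ΔJ).
(c)–(d): forbidden (ΔS, ΔL, ΔJ).
(c)–(e): forbidden (ΔL, ΔJ).
(d)–(e): forbidden (parity, ΔS).
Allowed pairs: 0 of 10.

0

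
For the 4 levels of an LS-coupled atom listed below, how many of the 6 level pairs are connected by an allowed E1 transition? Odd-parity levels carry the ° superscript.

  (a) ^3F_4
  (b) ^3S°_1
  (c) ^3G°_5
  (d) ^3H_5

(a)–(b): forbidden (ΔL, ΔJ).
(a)–(c): allowed.
(a)–(d): forbidden (parity, ΔL).
(b)–(c): forbidden (parity, ΔL, ΔJ).
(b)–(d): forbidden (ΔL, ΔJ).
(c)–(d): allowed.
Allowed pairs: 2 of 6.

2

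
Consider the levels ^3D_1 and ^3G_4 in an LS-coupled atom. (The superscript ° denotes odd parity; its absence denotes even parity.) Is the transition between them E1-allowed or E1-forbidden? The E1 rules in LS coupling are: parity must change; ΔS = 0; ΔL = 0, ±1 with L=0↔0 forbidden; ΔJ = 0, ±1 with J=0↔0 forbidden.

Parity must change: even → even — fails.
ΔS = 0: S: 1 → 1 — passes.
ΔL = 0, ±1 (not L=0↔0): L: 2 → 4, ΔL = +2 — fails.
ΔJ = 0, ±1 (not J=0↔0): J: 1 → 4, ΔJ = +3 — fails.
Rule(s) violated: parity, ΔL, ΔJ.

forbidden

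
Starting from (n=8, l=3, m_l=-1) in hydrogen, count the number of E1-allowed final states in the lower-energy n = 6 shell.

6

E1 requires Δl = ±1, so l_f ∈ {2, 4}; with 0 ≤ l_f ≤ n_f−1 = 5, the allowed l_f values are {2, 4}.
For l_f = 2: m_f ∈ {m_i−1, m_i, m_i+1} ∩ [−2, 2] = {-2, -1, 0} → 3 states.
For l_f = 4: m_f ∈ {m_i−1, m_i, m_i+1} ∩ [−4, 4] = {-2, -1, 0} → 3 states.
Total: 6.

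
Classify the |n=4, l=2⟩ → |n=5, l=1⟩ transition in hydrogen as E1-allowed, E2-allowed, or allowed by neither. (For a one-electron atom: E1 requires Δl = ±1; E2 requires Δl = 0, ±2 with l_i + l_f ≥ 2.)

E1

Δl = 1 − 2 = -1; l_i + l_f = 3.
E1 (Δl = ±1): satisfied.
E2 (Δl = 0,±2, l_i+l_f ≥ 2): not satisfied.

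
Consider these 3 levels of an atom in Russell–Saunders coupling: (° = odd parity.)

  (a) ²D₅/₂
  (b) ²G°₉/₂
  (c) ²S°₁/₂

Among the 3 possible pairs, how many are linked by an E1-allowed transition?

0

(a)–(b): forbidden (ΔL, ΔJ).
(a)–(c): forbidden (ΔL, ΔJ).
(b)–(c): forbidden (parity, ΔL, ΔJ).
Allowed pairs: 0 of 3.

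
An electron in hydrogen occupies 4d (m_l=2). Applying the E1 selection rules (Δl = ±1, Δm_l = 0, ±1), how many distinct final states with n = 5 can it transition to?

4

E1 requires Δl = ±1, so l_f ∈ {1, 3}; with 0 ≤ l_f ≤ n_f−1 = 4, the allowed l_f values are {1, 3}.
For l_f = 1: m_f ∈ {m_i−1, m_i, m_i+1} ∩ [−1, 1] = {1} → 1 state.
For l_f = 3: m_f ∈ {m_i−1, m_i, m_i+1} ∩ [−3, 3] = {1, 2, 3} → 3 states.
Total: 4.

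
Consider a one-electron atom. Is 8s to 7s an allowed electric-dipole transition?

forbidden

Initial l = 0, final l = 0, so Δl = +0. E1 requires Δl = ±1: fails.
The transition is electric-dipole forbidden.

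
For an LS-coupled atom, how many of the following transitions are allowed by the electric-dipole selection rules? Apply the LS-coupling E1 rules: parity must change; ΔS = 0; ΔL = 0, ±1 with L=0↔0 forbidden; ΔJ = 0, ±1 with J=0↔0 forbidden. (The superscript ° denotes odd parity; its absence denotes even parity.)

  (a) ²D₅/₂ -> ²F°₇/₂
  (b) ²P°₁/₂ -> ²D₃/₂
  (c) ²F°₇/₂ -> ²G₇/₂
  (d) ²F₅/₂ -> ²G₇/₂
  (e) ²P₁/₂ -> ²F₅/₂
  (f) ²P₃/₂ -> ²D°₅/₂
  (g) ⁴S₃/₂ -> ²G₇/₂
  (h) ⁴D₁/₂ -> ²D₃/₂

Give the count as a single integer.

4

(a) allowed
(b) allowed
(c) allowed
(d) forbidden (parity fails)
(e) forbidden (parity, ΔL, ΔJ fail)
(f) allowed
(g) forbidden (parity, ΔS, ΔL, ΔJ fail)
(h) forbidden (parity, ΔS fail)
Total allowed: 4 of 8.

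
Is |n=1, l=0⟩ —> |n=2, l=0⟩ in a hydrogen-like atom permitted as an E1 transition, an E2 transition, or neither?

neither

Δl = 0 − 0 = +0; l_i + l_f = 0.
E1 (Δl = ±1): not satisfied.
E2 (Δl = 0,±2, l_i+l_f ≥ 2): not satisfied.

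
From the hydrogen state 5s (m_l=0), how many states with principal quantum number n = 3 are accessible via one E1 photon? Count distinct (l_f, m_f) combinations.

E1 requires Δl = ±1, so l_f ∈ {-1, 1}; with 0 ≤ l_f ≤ n_f−1 = 2, the allowed l_f values are {1}.
For l_f = 1: m_f ∈ {m_i−1, m_i, m_i+1} ∩ [−1, 1] = {-1, 0, 1} → 3 states.
Total: 3.

3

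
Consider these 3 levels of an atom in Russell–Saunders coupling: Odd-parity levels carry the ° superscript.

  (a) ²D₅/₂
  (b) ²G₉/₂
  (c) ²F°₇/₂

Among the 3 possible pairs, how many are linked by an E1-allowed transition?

(a)–(b): forbidden (parity, ΔL, ΔJ).
(a)–(c): allowed.
(b)–(c): allowed.
Allowed pairs: 2 of 3.

2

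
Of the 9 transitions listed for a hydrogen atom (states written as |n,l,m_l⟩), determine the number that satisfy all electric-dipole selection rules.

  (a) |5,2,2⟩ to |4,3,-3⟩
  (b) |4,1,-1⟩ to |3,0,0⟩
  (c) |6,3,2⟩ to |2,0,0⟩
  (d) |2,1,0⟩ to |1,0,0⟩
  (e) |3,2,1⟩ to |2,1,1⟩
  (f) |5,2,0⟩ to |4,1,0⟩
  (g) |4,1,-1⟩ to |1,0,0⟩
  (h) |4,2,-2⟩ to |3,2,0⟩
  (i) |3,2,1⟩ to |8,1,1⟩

6

(a) forbidden — Δm_l = -5 (E1 requires Δm_l = 0, ±1)
(b) allowed
(c) forbidden — Δl = -3 (E1 requires Δl = ±1); Δm_l = -2 (E1 requires Δm_l = 0, ±1)
(d) allowed
(e) allowed
(f) allowed
(g) allowed
(h) forbidden — Δl = +0 (E1 requires Δl = ±1); Δm_l = +2 (E1 requires Δm_l = 0, ±1)
(i) allowed
Total allowed: 6 of 9.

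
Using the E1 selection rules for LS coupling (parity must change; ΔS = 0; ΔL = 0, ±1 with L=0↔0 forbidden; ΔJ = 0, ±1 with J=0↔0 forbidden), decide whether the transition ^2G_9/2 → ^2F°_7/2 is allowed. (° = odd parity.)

allowed

Reading off the term symbols: S 1/2→1/2, L 4→3, J 9/2→7/2, parity even→odd.
Parity must change: even → odd — ok.
ΔS = 0: S: 1/2 → 1/2 — ok.
ΔL = 0, ±1 (not L=0↔0): L: 4 → 3, ΔL = -1 — ok.
ΔJ = 0, ±1 (not J=0↔0): J: 9/2 → 7/2, ΔJ = -1 — ok.
All four E1 rules are satisfied.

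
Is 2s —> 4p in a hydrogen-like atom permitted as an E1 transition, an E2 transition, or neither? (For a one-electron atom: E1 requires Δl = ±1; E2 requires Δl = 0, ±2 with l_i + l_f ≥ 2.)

Δl = 1 − 0 = +1; l_i + l_f = 1.
E1 (Δl = ±1): satisfied.
E2 (Δl = 0,±2, l_i+l_f ≥ 2): not satisfied.

E1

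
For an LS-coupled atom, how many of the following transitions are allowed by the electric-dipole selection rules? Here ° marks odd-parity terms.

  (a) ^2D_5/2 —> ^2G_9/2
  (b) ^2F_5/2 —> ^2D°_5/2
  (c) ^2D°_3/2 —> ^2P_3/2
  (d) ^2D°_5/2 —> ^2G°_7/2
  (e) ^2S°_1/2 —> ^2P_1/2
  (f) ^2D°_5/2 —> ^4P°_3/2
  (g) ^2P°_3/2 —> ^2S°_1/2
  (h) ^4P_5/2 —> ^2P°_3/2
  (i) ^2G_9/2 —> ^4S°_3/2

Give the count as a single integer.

(a) forbidden (parity, ΔL, ΔJ fail)
(b) allowed
(c) allowed
(d) forbidden (parity, ΔL fail)
(e) allowed
(f) forbidden (parity, ΔS fail)
(g) forbidden (parity fails)
(h) forbidden (ΔS fails)
(i) forbidden (ΔS, ΔL, ΔJ fail)
Total allowed: 3 of 9.

3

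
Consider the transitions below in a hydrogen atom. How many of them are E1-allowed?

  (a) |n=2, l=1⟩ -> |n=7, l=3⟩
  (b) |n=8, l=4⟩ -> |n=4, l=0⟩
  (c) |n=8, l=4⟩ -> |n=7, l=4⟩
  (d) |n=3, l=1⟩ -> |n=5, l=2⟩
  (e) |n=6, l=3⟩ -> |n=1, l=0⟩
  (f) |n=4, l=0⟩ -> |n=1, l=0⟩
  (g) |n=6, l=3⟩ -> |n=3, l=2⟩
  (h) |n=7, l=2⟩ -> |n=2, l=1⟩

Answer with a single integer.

(a) forbidden — Δl = +2 (E1 requires Δl = ±1)
(b) forbidden — Δl = -4 (E1 requires Δl = ±1)
(c) forbidden — Δl = +0 (E1 requires Δl = ±1)
(d) allowed
(e) forbidden — Δl = -3 (E1 requires Δl = ±1)
(f) forbidden — Δl = +0 (E1 requires Δl = ±1)
(g) allowed
(h) allowed
Total allowed: 3 of 8.

3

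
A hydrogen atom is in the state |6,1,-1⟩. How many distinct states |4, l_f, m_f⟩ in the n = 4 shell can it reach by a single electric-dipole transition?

4

E1 requires Δl = ±1, so l_f ∈ {0, 2}; with 0 ≤ l_f ≤ n_f−1 = 3, the allowed l_f values are {0, 2}.
For l_f = 0: m_f ∈ {m_i−1, m_i, m_i+1} ∩ [−0, 0] = {0} → 1 state.
For l_f = 2: m_f ∈ {m_i−1, m_i, m_i+1} ∩ [−2, 2] = {-2, -1, 0} → 3 states.
Total: 4.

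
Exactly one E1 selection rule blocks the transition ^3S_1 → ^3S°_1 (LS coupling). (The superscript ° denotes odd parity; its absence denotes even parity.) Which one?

Reading off the term symbols: S 1→1, L 0→0, J 1→1, parity even→odd.
ΔJ = 0, ±1 (not J=0↔0): J: 1 → 1, ΔJ = +0 — satisfied.
Parity must change: even → odd — satisfied.
ΔS = 0: S: 1 → 1 — satisfied.
ΔL = 0, ±1 (not L=0↔0): L: 0 → 0, ΔL = +0 — violated.

the L=0 ↔ L=0 exclusion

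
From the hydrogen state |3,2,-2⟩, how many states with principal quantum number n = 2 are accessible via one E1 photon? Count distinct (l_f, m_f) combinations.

E1 requires Δl = ±1, so l_f ∈ {1, 3}; with 0 ≤ l_f ≤ n_f−1 = 1, the allowed l_f values are {1}.
For l_f = 1: m_f ∈ {m_i−1, m_i, m_i+1} ∩ [−1, 1] = {-1} → 1 state.
Total: 1.

1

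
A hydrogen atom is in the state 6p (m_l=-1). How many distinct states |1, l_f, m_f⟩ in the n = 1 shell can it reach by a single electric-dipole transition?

E1 requires Δl = ±1, so l_f ∈ {0, 2}; with 0 ≤ l_f ≤ n_f−1 = 0, the allowed l_f values are {0}.
For l_f = 0: m_f ∈ {m_i−1, m_i, m_i+1} ∩ [−0, 0] = {0} → 1 state.
Total: 1.

1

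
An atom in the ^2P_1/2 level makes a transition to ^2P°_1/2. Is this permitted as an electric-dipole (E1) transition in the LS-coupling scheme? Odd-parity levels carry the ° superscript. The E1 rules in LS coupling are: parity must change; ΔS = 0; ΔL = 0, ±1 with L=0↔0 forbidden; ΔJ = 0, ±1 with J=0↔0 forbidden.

allowed

Initial level: S=1/2, L=1, J=1/2, parity even. Final level: S=1/2, L=1, J=1/2, parity odd.
ΔL = 0, ±1 (not L=0↔0): L: 1 → 1, ΔL = +0 — satisfied.
ΔS = 0: S: 1/2 → 1/2 — satisfied.
Parity must change: even → odd — satisfied.
ΔJ = 0, ±1 (not J=0↔0): J: 1/2 → 1/2, ΔJ = +0 — satisfied.
All four E1 rules are satisfied.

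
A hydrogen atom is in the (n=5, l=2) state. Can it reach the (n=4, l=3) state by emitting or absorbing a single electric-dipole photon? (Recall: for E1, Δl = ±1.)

allowed

Initial l = 2, final l = 3, so Δl = +1. E1 requires Δl = ±1: passes.
All E1 selection rules are satisfied.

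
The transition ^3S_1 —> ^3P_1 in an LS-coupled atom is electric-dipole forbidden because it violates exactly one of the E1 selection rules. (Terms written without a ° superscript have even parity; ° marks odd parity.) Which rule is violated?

ΔS = 0: S: 1 → 1 — satisfied.
ΔJ = 0, ±1 (not J=0↔0): J: 1 → 1, ΔJ = +0 — satisfied.
ΔL = 0, ±1 (not L=0↔0): L: 0 → 1, ΔL = +1 — satisfied.
Parity must change: even → even — violated.

parity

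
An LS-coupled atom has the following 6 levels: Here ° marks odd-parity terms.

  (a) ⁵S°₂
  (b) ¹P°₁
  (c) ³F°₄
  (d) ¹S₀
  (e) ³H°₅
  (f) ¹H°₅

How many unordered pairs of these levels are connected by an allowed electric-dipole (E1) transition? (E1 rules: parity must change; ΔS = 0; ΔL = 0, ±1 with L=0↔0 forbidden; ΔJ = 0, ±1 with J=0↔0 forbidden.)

(a)–(b): forbidden (parity, ΔS).
(a)–(c): forbidden (parity, ΔS, ΔL, ΔJ).
(a)–(d): forbidden (ΔS, ΔL, ΔJ).
(a)–(e): forbidden (parity, ΔS, ΔL, ΔJ).
(a)–(f): forbidden (parity, ΔS, ΔL, ΔJ).
(b)–(c): forbidden (parity, ΔS, ΔL, ΔJ).
(b)–(d): allowed.
(b)–(e): forbidden (parity, ΔS, ΔL, ΔJ).
(b)–(f): forbidden (parity, ΔL, ΔJ).
(c)–(d): forbidden (ΔS, ΔL, ΔJ).
(c)–(e): forbidden (parity, ΔL).
(c)–(f): forbidden (parity, ΔS, ΔL).
(d)–(e): forbidden (ΔS, ΔL, ΔJ).
(d)–(f): forbidden (ΔL, ΔJ).
(e)–(f): forbidden (parity, ΔS).
Allowed pairs: 1 of 15.

1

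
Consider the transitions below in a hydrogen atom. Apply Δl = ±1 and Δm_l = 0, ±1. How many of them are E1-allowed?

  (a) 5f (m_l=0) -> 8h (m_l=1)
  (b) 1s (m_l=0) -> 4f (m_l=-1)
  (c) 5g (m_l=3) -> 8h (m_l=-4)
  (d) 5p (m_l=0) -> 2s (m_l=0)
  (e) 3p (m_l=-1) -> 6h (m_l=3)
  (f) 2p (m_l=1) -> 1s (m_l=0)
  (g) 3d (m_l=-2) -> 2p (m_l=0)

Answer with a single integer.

(a) forbidden — Δl = +2 (E1 requires Δl = ±1)
(b) forbidden — Δl = +3 (E1 requires Δl = ±1)
(c) forbidden — Δm_l = -7 (E1 requires Δm_l = 0, ±1)
(d) allowed
(e) forbidden — Δl = +4 (E1 requires Δl = ±1); Δm_l = +4 (E1 requires Δm_l = 0, ±1)
(f) allowed
(g) forbidden — Δm_l = +2 (E1 requires Δm_l = 0, ±1)
Total allowed: 2 of 7.

2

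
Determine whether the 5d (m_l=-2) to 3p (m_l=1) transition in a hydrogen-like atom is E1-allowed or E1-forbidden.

forbidden

Δl = 1 − 2 = -1; the E1 rule Δl = ±1 is ok.
Δm_l = 1 − (-2) = +3. E1 requires Δm_l = 0, ±1: fails.
The transition is electric-dipole forbidden.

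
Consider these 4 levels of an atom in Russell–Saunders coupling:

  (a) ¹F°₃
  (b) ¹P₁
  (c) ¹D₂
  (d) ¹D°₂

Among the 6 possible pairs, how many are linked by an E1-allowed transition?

(a)–(b): forbidden (ΔL, ΔJ).
(a)–(c): allowed.
(a)–(d): forbidden (parity).
(b)–(c): forbidden (parity).
(b)–(d): allowed.
(c)–(d): allowed.
Allowed pairs: 3 of 6.

3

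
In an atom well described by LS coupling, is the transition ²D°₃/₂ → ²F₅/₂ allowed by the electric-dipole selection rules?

Reading off the term symbols: S 1/2→1/2, L 2→3, J 3/2→5/2, parity odd→even.
ΔS = 0: S: 1/2 → 1/2 — ✓.
ΔL = 0, ±1 (not L=0↔0): L: 2 → 3, ΔL = +1 — ✓.
ΔJ = 0, ±1 (not J=0↔0): J: 3/2 → 5/2, ΔJ = +1 — ✓.
Parity must change: odd → even — ✓.
All four E1 rules are satisfied.

allowed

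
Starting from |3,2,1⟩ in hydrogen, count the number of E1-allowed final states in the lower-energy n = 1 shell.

0

E1 requires l_f ∈ {1, 3}, but neither lies in [0, 0], so no final state is reachable.
Total: 0.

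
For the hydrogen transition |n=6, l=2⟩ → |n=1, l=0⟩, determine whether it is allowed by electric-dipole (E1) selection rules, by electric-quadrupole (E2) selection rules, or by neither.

Δl = 0 − 2 = -2; l_i + l_f = 2.
E1 (Δl = ±1): not satisfied.
E2 (Δl = 0,±2, l_i+l_f ≥ 2): satisfied.

E2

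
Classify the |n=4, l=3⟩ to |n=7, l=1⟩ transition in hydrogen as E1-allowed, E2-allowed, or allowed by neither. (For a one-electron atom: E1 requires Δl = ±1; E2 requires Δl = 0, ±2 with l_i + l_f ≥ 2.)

Δl = 1 − 3 = -2; l_i + l_f = 4.
E1 (Δl = ±1): not satisfied.
E2 (Δl = 0,±2, l_i+l_f ≥ 2): satisfied.

E2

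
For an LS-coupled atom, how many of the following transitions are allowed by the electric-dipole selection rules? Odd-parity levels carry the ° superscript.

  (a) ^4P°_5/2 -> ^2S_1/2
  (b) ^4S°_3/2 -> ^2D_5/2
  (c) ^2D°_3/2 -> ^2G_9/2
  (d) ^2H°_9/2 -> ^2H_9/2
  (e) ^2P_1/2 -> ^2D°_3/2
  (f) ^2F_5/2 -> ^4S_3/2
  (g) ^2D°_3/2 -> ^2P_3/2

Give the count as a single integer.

3

(a) forbidden (ΔS, ΔJ fail)
(b) forbidden (ΔS, ΔL fail)
(c) forbidden (ΔL, ΔJ fail)
(d) allowed
(e) allowed
(f) forbidden (parity, ΔS, ΔL fail)
(g) allowed
Total allowed: 3 of 7.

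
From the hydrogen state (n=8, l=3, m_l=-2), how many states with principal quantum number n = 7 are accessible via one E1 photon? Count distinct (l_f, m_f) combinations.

E1 requires Δl = ±1, so l_f ∈ {2, 4}; with 0 ≤ l_f ≤ n_f−1 = 6, the allowed l_f values are {2, 4}.
For l_f = 2: m_f ∈ {m_i−1, m_i, m_i+1} ∩ [−2, 2] = {-2, -1} → 2 states.
For l_f = 4: m_f ∈ {m_i−1, m_i, m_i+1} ∩ [−4, 4] = {-3, -2, -1} → 3 states.
Total: 5.

5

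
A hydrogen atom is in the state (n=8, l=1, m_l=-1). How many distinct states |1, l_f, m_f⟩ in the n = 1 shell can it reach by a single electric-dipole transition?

E1 requires Δl = ±1, so l_f ∈ {0, 2}; with 0 ≤ l_f ≤ n_f−1 = 0, the allowed l_f values are {0}.
For l_f = 0: m_f ∈ {m_i−1, m_i, m_i+1} ∩ [−0, 0] = {0} → 1 state.
Total: 1.

1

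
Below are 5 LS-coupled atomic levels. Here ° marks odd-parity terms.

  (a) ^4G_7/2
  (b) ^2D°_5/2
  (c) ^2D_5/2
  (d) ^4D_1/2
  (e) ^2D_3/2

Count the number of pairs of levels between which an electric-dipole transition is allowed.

(a)–(b): forbidden (ΔS, ΔL).
(a)–(c): forbidden (parity, ΔS, ΔL).
(a)–(d): forbidden (parity, ΔL, ΔJ).
(a)–(e): forbidden (parity, ΔS, ΔL, ΔJ).
(b)–(c): allowed.
(b)–(d): forbidden (ΔS, ΔJ).
(b)–(e): allowed.
(c)–(d): forbidden (parity, ΔS, ΔJ).
(c)–(e): forbidden (parity).
(d)–(e): forbidden (parity, ΔS).
Allowed pairs: 2 of 10.

2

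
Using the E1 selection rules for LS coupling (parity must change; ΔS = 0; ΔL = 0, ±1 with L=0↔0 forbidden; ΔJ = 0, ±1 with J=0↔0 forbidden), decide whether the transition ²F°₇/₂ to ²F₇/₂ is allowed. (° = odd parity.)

allowed

Initial level: S=1/2, L=3, J=7/2, parity odd. Final level: S=1/2, L=3, J=7/2, parity even.
Parity must change: odd → even — satisfied.
ΔS = 0: S: 1/2 → 1/2 — satisfied.
ΔL = 0, ±1 (not L=0↔0): L: 3 → 3, ΔL = +0 — satisfied.
ΔJ = 0, ±1 (not J=0↔0): J: 7/2 → 7/2, ΔJ = +0 — satisfied.
All four E1 rules are satisfied.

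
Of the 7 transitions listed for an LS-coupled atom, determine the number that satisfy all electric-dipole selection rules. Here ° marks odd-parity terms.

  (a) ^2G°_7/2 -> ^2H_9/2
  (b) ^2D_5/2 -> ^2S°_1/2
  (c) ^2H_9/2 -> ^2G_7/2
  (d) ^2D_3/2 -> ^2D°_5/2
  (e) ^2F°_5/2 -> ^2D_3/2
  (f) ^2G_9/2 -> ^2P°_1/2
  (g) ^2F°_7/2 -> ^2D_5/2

4

(a) allowed
(b) forbidden (ΔL, ΔJ fail)
(c) forbidden (parity fails)
(d) allowed
(e) allowed
(f) forbidden (ΔL, ΔJ fail)
(g) allowed
Total allowed: 4 of 7.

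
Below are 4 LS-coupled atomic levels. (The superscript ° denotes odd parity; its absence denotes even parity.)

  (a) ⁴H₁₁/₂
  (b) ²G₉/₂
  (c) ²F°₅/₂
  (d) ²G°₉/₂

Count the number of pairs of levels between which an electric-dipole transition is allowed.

1

(a)–(b): forbidden (parity, ΔS).
(a)–(c): forbidden (ΔS, ΔL, ΔJ).
(a)–(d): forbidden (ΔS).
(b)–(c): forbidden (ΔJ).
(b)–(d): allowed.
(c)–(d): forbidden (parity, ΔJ).
Allowed pairs: 1 of 6.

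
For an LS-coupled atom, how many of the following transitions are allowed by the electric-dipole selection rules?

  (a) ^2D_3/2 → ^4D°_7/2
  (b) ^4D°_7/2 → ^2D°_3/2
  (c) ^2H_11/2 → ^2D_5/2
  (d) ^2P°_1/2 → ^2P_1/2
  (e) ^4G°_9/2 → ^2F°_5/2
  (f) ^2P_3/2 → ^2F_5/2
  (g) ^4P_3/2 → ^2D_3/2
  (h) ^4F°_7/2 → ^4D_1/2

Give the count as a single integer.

1

(a) forbidden (ΔS, ΔJ fail)
(b) forbidden (parity, ΔS, ΔJ fail)
(c) forbidden (parity, ΔL, ΔJ fail)
(d) allowed
(e) forbidden (parity, ΔS, ΔJ fail)
(f) forbidden (parity, ΔL fail)
(g) forbidden (parity, ΔS fail)
(h) forbidden (ΔJ fails)
Total allowed: 1 of 8.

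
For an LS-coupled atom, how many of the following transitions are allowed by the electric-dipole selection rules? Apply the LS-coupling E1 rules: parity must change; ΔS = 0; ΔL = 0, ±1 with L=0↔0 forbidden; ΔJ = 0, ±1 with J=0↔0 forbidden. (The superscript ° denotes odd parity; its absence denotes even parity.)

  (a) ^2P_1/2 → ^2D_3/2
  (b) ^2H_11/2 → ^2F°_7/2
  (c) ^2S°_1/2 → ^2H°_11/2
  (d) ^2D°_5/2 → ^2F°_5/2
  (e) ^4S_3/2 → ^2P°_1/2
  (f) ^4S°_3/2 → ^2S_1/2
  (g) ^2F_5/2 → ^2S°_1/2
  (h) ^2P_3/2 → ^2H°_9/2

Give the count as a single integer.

0

(a) forbidden (parity fails)
(b) forbidden (ΔL, ΔJ fail)
(c) forbidden (parity, ΔL, ΔJ fail)
(d) forbidden (parity fails)
(e) forbidden (ΔS fails)
(f) forbidden (ΔS, ΔL fail)
(g) forbidden (ΔL, ΔJ fail)
(h) forbidden (ΔL, ΔJ fail)
Total allowed: 0 of 8.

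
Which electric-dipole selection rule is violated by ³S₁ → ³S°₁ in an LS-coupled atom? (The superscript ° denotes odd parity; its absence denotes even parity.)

Parity must change: even → odd — ✓.
ΔS = 0: S: 1 → 1 — ✓.
ΔL = 0, ±1 (not L=0↔0): L: 0 → 0, ΔL = +0 — ✗.
ΔJ = 0, ±1 (not J=0↔0): J: 1 → 1, ΔJ = +0 — ✓.

the L=0 ↔ L=0 exclusion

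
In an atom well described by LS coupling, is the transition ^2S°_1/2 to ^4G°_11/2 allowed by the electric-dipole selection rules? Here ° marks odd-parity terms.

forbidden

Reading off the term symbols: S 1/2→3/2, L 0→4, J 1/2→11/2, parity odd→odd.
ΔS = 0: S: 1/2 → 3/2 — fails.
ΔL = 0, ±1 (not L=0↔0): L: 0 → 4, ΔL = +4 — fails.
ΔJ = 0, ±1 (not J=0↔0): J: 1/2 → 11/2, ΔJ = +5 — fails.
Parity must change: odd → odd — fails.
Rule(s) violated: parity, ΔS, ΔL, ΔJ.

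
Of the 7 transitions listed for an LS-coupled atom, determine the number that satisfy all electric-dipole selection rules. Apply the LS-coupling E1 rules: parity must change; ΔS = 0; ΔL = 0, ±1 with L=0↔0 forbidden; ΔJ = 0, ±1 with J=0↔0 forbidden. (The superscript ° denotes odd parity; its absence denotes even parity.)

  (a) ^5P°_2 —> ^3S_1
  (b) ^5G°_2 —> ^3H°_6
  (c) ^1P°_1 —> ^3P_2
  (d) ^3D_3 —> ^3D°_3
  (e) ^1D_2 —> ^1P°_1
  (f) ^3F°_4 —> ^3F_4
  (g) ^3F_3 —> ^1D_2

3

(a) forbidden (ΔS fails)
(b) forbidden (parity, ΔS, ΔJ fail)
(c) forbidden (ΔS fails)
(d) allowed
(e) allowed
(f) allowed
(g) forbidden (parity, ΔS fail)
Total allowed: 3 of 7.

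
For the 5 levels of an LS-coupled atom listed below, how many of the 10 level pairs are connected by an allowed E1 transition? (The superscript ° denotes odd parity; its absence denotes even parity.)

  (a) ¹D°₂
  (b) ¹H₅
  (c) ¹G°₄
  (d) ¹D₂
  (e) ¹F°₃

(a)–(b): forbidden (ΔL, ΔJ).
(a)–(c): forbidden (parity, ΔL, ΔJ).
(a)–(d): allowed.
(a)–(e): forbidden (parity).
(b)–(c): allowed.
(b)–(d): forbidden (parity, ΔL, ΔJ).
(b)–(e): forbidden (ΔL, ΔJ).
(c)–(d): forbidden (ΔL, ΔJ).
(c)–(e): forbidden (parity).
(d)–(e): allowed.
Allowed pairs: 3 of 10.

3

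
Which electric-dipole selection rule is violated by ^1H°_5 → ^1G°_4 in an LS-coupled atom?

Initial level: S=0, L=5, J=5, parity odd. Final level: S=0, L=4, J=4, parity odd.
Parity must change: odd → odd — violated.
ΔS = 0: S: 0 → 0 — satisfied.
ΔL = 0, ±1 (not L=0↔0): L: 5 → 4, ΔL = -1 — satisfied.
ΔJ = 0, ±1 (not J=0↔0): J: 5 → 4, ΔJ = -1 — satisfied.

parity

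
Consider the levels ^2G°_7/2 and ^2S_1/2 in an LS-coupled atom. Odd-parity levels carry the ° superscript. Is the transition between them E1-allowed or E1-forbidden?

forbidden

Reading off the term symbols: S 1/2→1/2, L 4→0, J 7/2→1/2, parity odd→even.
ΔJ = 0, ±1 (not J=0↔0): J: 7/2 → 1/2, ΔJ = -3 — ✗.
ΔS = 0: S: 1/2 → 1/2 — ✓.
ΔL = 0, ±1 (not L=0↔0): L: 4 → 0, ΔL = -4 — ✗.
Parity must change: odd → even — ✓.
Rule(s) violated: ΔL, ΔJ.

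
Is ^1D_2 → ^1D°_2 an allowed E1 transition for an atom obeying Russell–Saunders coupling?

allowed

Parity must change: even → odd — ok.
ΔS = 0: S: 0 → 0 — ok.
ΔL = 0, ±1 (not L=0↔0): L: 2 → 2, ΔL = +0 — ok.
ΔJ = 0, ±1 (not J=0↔0): J: 2 → 2, ΔJ = +0 — ok.
All four E1 rules are satisfied.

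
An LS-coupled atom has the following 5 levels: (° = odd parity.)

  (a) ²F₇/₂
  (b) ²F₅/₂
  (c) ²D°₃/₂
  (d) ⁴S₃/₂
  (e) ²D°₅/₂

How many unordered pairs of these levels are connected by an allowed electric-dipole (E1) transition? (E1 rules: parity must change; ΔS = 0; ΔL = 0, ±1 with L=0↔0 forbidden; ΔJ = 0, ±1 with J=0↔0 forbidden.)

(a)–(b): forbidden (parity).
(a)–(c): forbidden (ΔJ).
(a)–(d): forbidden (parity, ΔS, ΔL, ΔJ).
(a)–(e): allowed.
(b)–(c): allowed.
(b)–(d): forbidden (parity, ΔS, ΔL).
(b)–(e): allowed.
(c)–(d): forbidden (ΔS, ΔL).
(c)–(e): forbidden (parity).
(d)–(e): forbidden (ΔS, ΔL).
Allowed pairs: 3 of 10.

3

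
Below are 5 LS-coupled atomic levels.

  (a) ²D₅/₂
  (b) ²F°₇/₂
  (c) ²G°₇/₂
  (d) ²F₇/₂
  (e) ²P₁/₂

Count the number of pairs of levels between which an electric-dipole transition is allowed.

(a)–(b): allowed.
(a)–(c): forbidden (ΔL).
(a)–(d): forbidden (parity).
(a)–(e): forbidden (parity, ΔJ).
(b)–(c): forbidden (parity).
(b)–(d): allowed.
(b)–(e): forbidden (ΔL, ΔJ).
(c)–(d): allowed.
(c)–(e): forbidden (ΔL, ΔJ).
(d)–(e): forbidden (parity, ΔL, ΔJ).
Allowed pairs: 3 of 10.

3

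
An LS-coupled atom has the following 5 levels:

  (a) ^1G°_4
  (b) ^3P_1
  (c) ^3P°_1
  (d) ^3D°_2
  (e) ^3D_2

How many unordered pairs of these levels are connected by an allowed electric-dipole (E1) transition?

4

(a)–(b): forbidden (ΔS, ΔL, ΔJ).
(a)–(c): forbidden (parity, ΔS, ΔL, ΔJ).
(a)–(d): forbidden (parity, ΔS, ΔL, ΔJ).
(a)–(e): forbidden (ΔS, ΔL, ΔJ).
(b)–(c): allowed.
(b)–(d): allowed.
(b)–(e): forbidden (parity).
(c)–(d): forbidden (parity).
(c)–(e): allowed.
(d)–(e): allowed.
Allowed pairs: 4 of 10.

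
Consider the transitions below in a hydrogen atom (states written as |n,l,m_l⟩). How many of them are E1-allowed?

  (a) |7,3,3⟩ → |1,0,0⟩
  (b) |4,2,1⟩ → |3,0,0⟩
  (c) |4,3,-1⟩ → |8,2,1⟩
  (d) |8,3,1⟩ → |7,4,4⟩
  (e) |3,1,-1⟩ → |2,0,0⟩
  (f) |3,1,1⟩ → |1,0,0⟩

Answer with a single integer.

(a) forbidden — Δl = -3 (E1 requires Δl = ±1); Δm_l = -3 (E1 requires Δm_l = 0, ±1)
(b) forbidden — Δl = -2 (E1 requires Δl = ±1)
(c) forbidden — Δm_l = +2 (E1 requires Δm_l = 0, ±1)
(d) forbidden — Δm_l = +3 (E1 requires Δm_l = 0, ±1)
(e) allowed
(f) allowed
Total allowed: 2 of 6.

2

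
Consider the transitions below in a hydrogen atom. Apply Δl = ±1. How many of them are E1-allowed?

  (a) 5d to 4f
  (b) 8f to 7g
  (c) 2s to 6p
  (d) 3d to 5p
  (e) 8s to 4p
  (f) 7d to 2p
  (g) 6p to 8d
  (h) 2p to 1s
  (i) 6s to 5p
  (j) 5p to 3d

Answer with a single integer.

(a) allowed
(b) allowed
(c) allowed
(d) allowed
(e) allowed
(f) allowed
(g) allowed
(h) allowed
(i) allowed
(j) allowed
Total allowed: 10 of 10.

10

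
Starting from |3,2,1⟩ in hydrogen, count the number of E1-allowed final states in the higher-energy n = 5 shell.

E1 requires Δl = ±1, so l_f ∈ {1, 3}; with 0 ≤ l_f ≤ n_f−1 = 4, the allowed l_f values are {1, 3}.
For l_f = 1: m_f ∈ {m_i−1, m_i, m_i+1} ∩ [−1, 1] = {0, 1} → 2 states.
For l_f = 3: m_f ∈ {m_i−1, m_i, m_i+1} ∩ [−3, 3] = {0, 1, 2} → 3 states.
Total: 5.

5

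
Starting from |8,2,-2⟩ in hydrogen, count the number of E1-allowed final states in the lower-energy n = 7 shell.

E1 requires Δl = ±1, so l_f ∈ {1, 3}; with 0 ≤ l_f ≤ n_f−1 = 6, the allowed l_f values are {1, 3}.
For l_f = 1: m_f ∈ {m_i−1, m_i, m_i+1} ∩ [−1, 1] = {-1} → 1 state.
For l_f = 3: m_f ∈ {m_i−1, m_i, m_i+1} ∩ [−3, 3] = {-3, -2, -1} → 3 states.
Total: 4.

4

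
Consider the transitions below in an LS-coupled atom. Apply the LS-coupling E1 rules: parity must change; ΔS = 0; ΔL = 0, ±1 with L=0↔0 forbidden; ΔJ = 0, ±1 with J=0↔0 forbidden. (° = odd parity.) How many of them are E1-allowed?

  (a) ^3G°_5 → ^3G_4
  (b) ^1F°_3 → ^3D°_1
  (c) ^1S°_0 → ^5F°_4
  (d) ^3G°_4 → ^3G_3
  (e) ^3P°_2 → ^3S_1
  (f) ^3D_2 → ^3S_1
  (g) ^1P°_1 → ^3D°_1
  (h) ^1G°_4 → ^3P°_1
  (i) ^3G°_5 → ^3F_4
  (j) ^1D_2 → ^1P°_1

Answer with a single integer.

(a) allowed
(b) forbidden (parity, ΔS, ΔJ fail)
(c) forbidden (parity, ΔS, ΔL, ΔJ fail)
(d) allowed
(e) allowed
(f) forbidden (parity, ΔL fail)
(g) forbidden (parity, ΔS fail)
(h) forbidden (parity, ΔS, ΔL, ΔJ fail)
(i) allowed
(j) allowed
Total allowed: 5 of 10.

5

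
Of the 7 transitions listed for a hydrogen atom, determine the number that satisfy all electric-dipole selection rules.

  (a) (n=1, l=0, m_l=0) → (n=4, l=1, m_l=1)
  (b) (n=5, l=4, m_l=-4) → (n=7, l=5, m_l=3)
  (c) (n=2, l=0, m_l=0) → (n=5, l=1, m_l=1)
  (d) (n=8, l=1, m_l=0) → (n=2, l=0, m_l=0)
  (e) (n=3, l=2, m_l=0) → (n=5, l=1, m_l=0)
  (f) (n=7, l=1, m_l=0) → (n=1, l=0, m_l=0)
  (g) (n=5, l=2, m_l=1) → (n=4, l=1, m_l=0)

(a) allowed
(b) forbidden — Δm_l = +7 (E1 requires Δm_l = 0, ±1)
(c) allowed
(d) allowed
(e) allowed
(f) allowed
(g) allowed
Total allowed: 6 of 7.

6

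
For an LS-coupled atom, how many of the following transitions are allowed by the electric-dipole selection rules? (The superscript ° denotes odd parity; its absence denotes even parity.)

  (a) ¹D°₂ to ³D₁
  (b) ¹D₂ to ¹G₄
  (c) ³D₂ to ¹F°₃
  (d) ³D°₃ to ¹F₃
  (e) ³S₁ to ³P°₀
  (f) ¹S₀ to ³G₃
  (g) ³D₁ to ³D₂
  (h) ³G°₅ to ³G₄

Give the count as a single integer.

(a) forbidden (ΔS fails)
(b) forbidden (parity, ΔL, ΔJ fail)
(c) forbidden (ΔS fails)
(d) forbidden (ΔS fails)
(e) allowed
(f) forbidden (parity, ΔS, ΔL, ΔJ fail)
(g) forbidden (parity fails)
(h) allowed
Total allowed: 2 of 8.

2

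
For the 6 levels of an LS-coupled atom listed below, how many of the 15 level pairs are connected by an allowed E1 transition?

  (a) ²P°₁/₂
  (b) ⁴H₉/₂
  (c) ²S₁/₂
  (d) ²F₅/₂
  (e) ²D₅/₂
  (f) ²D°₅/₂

(a)–(b): forbidden (ΔS, ΔL, ΔJ).
(a)–(c): allowed.
(a)–(d): forbidden (ΔL, ΔJ).
(a)–(e): forbidden (ΔJ).
(a)–(f): forbidden (parity, ΔJ).
(b)–(c): forbidden (parity, ΔS, ΔL, ΔJ).
(b)–(d): forbidden (parity, ΔS, ΔL, ΔJ).
(b)–(e): forbidden (parity, ΔS, ΔL, ΔJ).
(b)–(f): forbidden (ΔS, ΔL, ΔJ).
(c)–(d): forbidden (parity, ΔL, ΔJ).
(c)–(e): forbidden (parity, ΔL, ΔJ).
(c)–(f): forbidden (ΔL, ΔJ).
(d)–(e): forbidden (parity).
(d)–(f): allowed.
(e)–(f): allowed.
Allowed pairs: 3 of 15.

3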